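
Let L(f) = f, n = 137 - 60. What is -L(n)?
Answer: -77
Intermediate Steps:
n = 77
-L(n) = -1*77 = -77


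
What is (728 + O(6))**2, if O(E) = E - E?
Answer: 529984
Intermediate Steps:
O(E) = 0
(728 + O(6))**2 = (728 + 0)**2 = 728**2 = 529984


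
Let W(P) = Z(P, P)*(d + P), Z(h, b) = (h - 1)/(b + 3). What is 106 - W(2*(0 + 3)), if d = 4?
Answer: 904/9 ≈ 100.44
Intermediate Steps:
Z(h, b) = (-1 + h)/(3 + b)
W(P) = (-1 + P)*(4 + P)/(3 + P) (W(P) = ((-1 + P)/(3 + P))*(4 + P) = (-1 + P)*(4 + P)/(3 + P))
106 - W(2*(0 + 3)) = 106 - (-1 + 2*(0 + 3))*(4 + 2*(0 + 3))/(3 + 2*(0 + 3)) = 106 - (-1 + 2*3)*(4 + 2*3)/(3 + 2*3) = 106 - (-1 + 6)*(4 + 6)/(3 + 6) = 106 - 5*10/9 = 106 - 1*50/9 = 106 - 50/9 = 904/9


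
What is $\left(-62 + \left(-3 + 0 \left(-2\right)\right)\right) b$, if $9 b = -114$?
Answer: $\frac{2470}{3} \approx 823.33$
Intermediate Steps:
$b = - \frac{38}{3}$ ($b = \frac{1}{9} \left(-114\right) = - \frac{38}{3} \approx -12.667$)
$\left(-62 + \left(-3 + 0 \left(-2\right)\right)\right) b = \left(-62 + \left(-3 + 0 \left(-2\right)\right)\right) \left(- \frac{38}{3}\right) = \left(-62 + \left(-3 + 0\right)\right) \left(- \frac{38}{3}\right) = \left(-62 - 3\right) \left(- \frac{38}{3}\right) = \left(-65\right) \left(- \frac{38}{3}\right) = \frac{2470}{3}$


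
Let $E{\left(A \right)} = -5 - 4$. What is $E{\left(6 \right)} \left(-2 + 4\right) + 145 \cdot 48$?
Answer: $6942$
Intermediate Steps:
$E{\left(A \right)} = -9$ ($E{\left(A \right)} = -5 - 4 = -9$)
$E{\left(6 \right)} \left(-2 + 4\right) + 145 \cdot 48 = - 9 \left(-2 + 4\right) + 145 \cdot 48 = \left(-9\right) 2 + 6960 = -18 + 6960 = 6942$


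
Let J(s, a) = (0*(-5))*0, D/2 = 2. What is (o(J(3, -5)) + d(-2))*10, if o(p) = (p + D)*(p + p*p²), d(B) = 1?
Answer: 10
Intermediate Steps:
D = 4 (D = 2*2 = 4)
J(s, a) = 0 (J(s, a) = 0*0 = 0)
o(p) = (4 + p)*(p + p³) (o(p) = (p + 4)*(p + p*p²) = (4 + p)*(p + p³))
(o(J(3, -5)) + d(-2))*10 = (0*(4 + 0 + 0³ + 4*0²) + 1)*10 = (0*(4 + 0 + 0 + 4*0) + 1)*10 = (0*(4 + 0 + 0 + 0) + 1)*10 = (0*4 + 1)*10 = (0 + 1)*10 = 1*10 = 10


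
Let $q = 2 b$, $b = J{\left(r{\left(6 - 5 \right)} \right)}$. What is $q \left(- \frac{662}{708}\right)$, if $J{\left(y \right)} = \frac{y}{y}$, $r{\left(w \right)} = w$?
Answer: $- \frac{331}{177} \approx -1.8701$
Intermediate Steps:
$J{\left(y \right)} = 1$
$b = 1$
$q = 2$ ($q = 2 \cdot 1 = 2$)
$q \left(- \frac{662}{708}\right) = 2 \left(- \frac{662}{708}\right) = 2 \left(\left(-662\right) \frac{1}{708}\right) = 2 \left(- \frac{331}{354}\right) = - \frac{331}{177}$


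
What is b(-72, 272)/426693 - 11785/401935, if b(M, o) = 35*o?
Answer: -240431161/34300570191 ≈ -0.0070095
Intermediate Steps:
b(-72, 272)/426693 - 11785/401935 = (35*272)/426693 - 11785/401935 = 9520*(1/426693) - 11785*1/401935 = 9520/426693 - 2357/80387 = -240431161/34300570191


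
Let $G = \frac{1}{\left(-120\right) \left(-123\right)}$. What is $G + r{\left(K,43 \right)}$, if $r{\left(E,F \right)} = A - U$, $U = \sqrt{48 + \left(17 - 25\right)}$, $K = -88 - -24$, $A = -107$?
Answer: $- \frac{1579319}{14760} - 2 \sqrt{10} \approx -113.32$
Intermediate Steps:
$K = -64$ ($K = -88 + 24 = -64$)
$U = 2 \sqrt{10}$ ($U = \sqrt{48 - 8} = \sqrt{40} = 2 \sqrt{10} \approx 6.3246$)
$r{\left(E,F \right)} = -107 - 2 \sqrt{10}$
$G = \frac{1}{14760} \approx 6.7751 \cdot 10^{-5}$
$G + r{\left(K,43 \right)} = \frac{1}{14760} - \left(107 + 2 \sqrt{10}\right) = - \frac{1579319}{14760} - 2 \sqrt{10}$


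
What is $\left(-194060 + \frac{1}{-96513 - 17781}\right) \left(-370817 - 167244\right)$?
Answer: $\frac{11934135752370101}{114294} \approx 1.0442 \cdot 10^{11}$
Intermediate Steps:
$\left(-194060 + \frac{1}{-96513 - 17781}\right) \left(-370817 - 167244\right) = \left(-194060 + \frac{1}{-114294}\right) \left(-538061\right) = \left(-194060 - \frac{1}{114294}\right) \left(-538061\right) = \left(- \frac{22179893641}{114294}\right) \left(-538061\right) = \frac{11934135752370101}{114294}$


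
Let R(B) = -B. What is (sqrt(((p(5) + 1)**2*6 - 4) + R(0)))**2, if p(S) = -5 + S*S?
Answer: 2642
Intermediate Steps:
p(S) = -5 + S**2
(sqrt(((p(5) + 1)**2*6 - 4) + R(0)))**2 = (sqrt((((-5 + 5**2) + 1)**2*6 - 4) - 1*0))**2 = (sqrt((((-5 + 25) + 1)**2*6 - 4) + 0))**2 = (sqrt(((20 + 1)**2*6 - 4) + 0))**2 = (sqrt((21**2*6 - 4) + 0))**2 = (sqrt((441*6 - 4) + 0))**2 = (sqrt((2646 - 4) + 0))**2 = (sqrt(2642 + 0))**2 = (sqrt(2642))**2 = 2642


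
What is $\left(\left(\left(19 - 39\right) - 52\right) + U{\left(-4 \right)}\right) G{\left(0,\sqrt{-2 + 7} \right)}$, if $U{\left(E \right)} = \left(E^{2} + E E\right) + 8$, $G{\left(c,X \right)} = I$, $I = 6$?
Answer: $-192$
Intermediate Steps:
$G{\left(c,X \right)} = 6$
$U{\left(E \right)} = 8 + 2 E^{2}$ ($U{\left(E \right)} = \left(E^{2} + E^{2}\right) + 8 = 2 E^{2} + 8 = 8 + 2 E^{2}$)
$\left(\left(\left(19 - 39\right) - 52\right) + U{\left(-4 \right)}\right) G{\left(0,\sqrt{-2 + 7} \right)} = \left(\left(\left(19 - 39\right) - 52\right) + \left(8 + 2 \left(-4\right)^{2}\right)\right) 6 = \left(\left(-20 - 52\right) + \left(8 + 2 \cdot 16\right)\right) 6 = \left(-72 + \left(8 + 32\right)\right) 6 = \left(-72 + 40\right) 6 = \left(-32\right) 6 = -192$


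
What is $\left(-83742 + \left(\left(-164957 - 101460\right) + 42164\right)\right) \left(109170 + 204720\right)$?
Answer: $-96676550550$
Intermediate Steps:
$\left(-83742 + \left(\left(-164957 - 101460\right) + 42164\right)\right) \left(109170 + 204720\right) = \left(-83742 + \left(-266417 + 42164\right)\right) 313890 = \left(-83742 - 224253\right) 313890 = \left(-307995\right) 313890 = -96676550550$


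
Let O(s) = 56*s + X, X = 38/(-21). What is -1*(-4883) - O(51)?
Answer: 42605/21 ≈ 2028.8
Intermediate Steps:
X = -38/21 (X = 38*(-1/21) = -38/21 ≈ -1.8095)
O(s) = -38/21 + 56*s (O(s) = 56*s - 38/21 = -38/21 + 56*s)
-1*(-4883) - O(51) = -1*(-4883) - (-38/21 + 56*51) = 4883 - (-38/21 + 2856) = 4883 - 1*59938/21 = 4883 - 59938/21 = 42605/21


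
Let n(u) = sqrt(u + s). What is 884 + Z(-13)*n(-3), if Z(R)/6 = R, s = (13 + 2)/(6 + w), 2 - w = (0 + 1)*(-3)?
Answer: 884 - 234*I*sqrt(22)/11 ≈ 884.0 - 99.778*I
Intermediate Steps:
w = 5 (w = 2 - (0 + 1)*(-3) = 2 - (-3) = 2 - 1*(-3) = 2 + 3 = 5)
s = 15/11 (s = (13 + 2)/(6 + 5) = 15/11 ≈ 1.3636)
Z(R) = 6*R
n(u) = sqrt(15/11 + u) (n(u) = sqrt(u + 15/11) = sqrt(15/11 + u))
884 + Z(-13)*n(-3) = 884 + (6*(-13))*(sqrt(165 + 121*(-3))/11) = 884 - 78*sqrt(165 - 363)/11 = 884 - 78*sqrt(-198)/11 = 884 - 78*3*I*sqrt(22)/11 = 884 - 234*I*sqrt(22)/11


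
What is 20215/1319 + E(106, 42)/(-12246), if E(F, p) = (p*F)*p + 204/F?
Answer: 8113024/142680187 ≈ 0.056862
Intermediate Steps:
E(F, p) = 204/F + F*p**2 (E(F, p) = (F*p)*p + 204/F = F*p**2 + 204/F = 204/F + F*p**2)
20215/1319 + E(106, 42)/(-12246) = 20215/1319 + (204/106 + 106*42**2)/(-12246) = 20215*(1/1319) + (204*(1/106) + 106*1764)*(-1/12246) = 20215/1319 + (102/53 + 186984)*(-1/12246) = 20215/1319 + (9910254/53)*(-1/12246) = 20215/1319 - 1651709/108173 = 8113024/142680187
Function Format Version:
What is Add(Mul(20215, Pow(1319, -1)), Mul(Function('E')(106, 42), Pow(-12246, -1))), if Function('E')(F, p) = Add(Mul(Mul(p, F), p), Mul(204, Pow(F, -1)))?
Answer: Rational(8113024, 142680187) ≈ 0.056862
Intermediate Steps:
Function('E')(F, p) = Add(Mul(204, Pow(F, -1)), Mul(F, Pow(p, 2))) (Function('E')(F, p) = Add(Mul(Mul(F, p), p), Mul(204, Pow(F, -1))) = Add(Mul(F, Pow(p, 2)), Mul(204, Pow(F, -1))) = Add(Mul(204, Pow(F, -1)), Mul(F, Pow(p, 2))))
Add(Mul(20215, Pow(1319, -1)), Mul(Function('E')(106, 42), Pow(-12246, -1))) = Add(Mul(20215, Pow(1319, -1)), Mul(Add(Mul(204, Pow(106, -1)), Mul(106, Pow(42, 2))), Pow(-12246, -1))) = Add(Mul(20215, Rational(1, 1319)), Mul(Add(Mul(204, Rational(1, 106)), Mul(106, 1764)), Rational(-1, 12246))) = Add(Rational(20215, 1319), Mul(Add(Rational(102, 53), 186984), Rational(-1, 12246))) = Add(Rational(20215, 1319), Mul(Rational(9910254, 53), Rational(-1, 12246))) = Add(Rational(20215, 1319), Rational(-1651709, 108173)) = Rational(8113024, 142680187)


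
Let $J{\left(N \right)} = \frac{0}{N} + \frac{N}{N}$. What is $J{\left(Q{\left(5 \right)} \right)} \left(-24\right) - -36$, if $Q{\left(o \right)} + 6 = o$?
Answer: $12$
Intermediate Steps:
$Q{\left(o \right)} = -6 + o$
$J{\left(N \right)} = 1$ ($J{\left(N \right)} = 0 + 1 = 1$)
$J{\left(Q{\left(5 \right)} \right)} \left(-24\right) - -36 = 1 \left(-24\right) - -36 = -24 + 36 = 12$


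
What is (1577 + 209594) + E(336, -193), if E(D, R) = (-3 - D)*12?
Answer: 207103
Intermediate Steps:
E(D, R) = -36 - 12*D
(1577 + 209594) + E(336, -193) = (1577 + 209594) + (-36 - 12*336) = 211171 + (-36 - 4032) = 211171 - 4068 = 207103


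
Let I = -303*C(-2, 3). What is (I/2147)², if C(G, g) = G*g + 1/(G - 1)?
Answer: 10201/12769 ≈ 0.79889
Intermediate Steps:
C(G, g) = 1/(-1 + G) + G*g (C(G, g) = G*g + 1/(-1 + G) = 1/(-1 + G) + G*g)
I = 1919 (I = -303*(1 + 3*(-2)² - 1*(-2)*3)/(-1 - 2) = -303*(1 + 3*4 + 6)/(-3) = -(-101)*(1 + 12 + 6) = -(-101)*19 = -303*(-19/3) = 1919)
(I/2147)² = (1919/2147)² = (1919*(1/2147))² = (101/113)² = 10201/12769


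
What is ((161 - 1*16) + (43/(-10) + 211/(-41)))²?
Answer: 3088802929/168100 ≈ 18375.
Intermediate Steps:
((161 - 1*16) + (43/(-10) + 211/(-41)))² = ((161 - 16) + (43*(-⅒) + 211*(-1/41)))² = (145 + (-43/10 - 211/41))² = (145 - 3873/410)² = (55577/410)² = 3088802929/168100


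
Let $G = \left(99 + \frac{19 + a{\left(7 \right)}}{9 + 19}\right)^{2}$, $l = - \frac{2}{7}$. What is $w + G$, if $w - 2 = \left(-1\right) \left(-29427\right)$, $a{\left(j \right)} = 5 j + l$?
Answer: $\frac{95112054}{2401} \approx 39614.0$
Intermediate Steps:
$l = - \frac{2}{7}$ ($l = \left(-2\right) \frac{1}{7} = - \frac{2}{7} \approx -0.28571$)
$a{\left(j \right)} = - \frac{2}{7} + 5 j$ ($a{\left(j \right)} = 5 j - \frac{2}{7} = - \frac{2}{7} + 5 j$)
$w = 29429$ ($w = 2 - -29427 = 2 + 29427 = 29429$)
$G = \frac{24453025}{2401}$ ($G = \left(99 + \frac{19 + \left(- \frac{2}{7} + 5 \cdot 7\right)}{9 + 19}\right)^{2} = \left(99 + \frac{19 + \left(- \frac{2}{7} + 35\right)}{28}\right)^{2} = \left(99 + \left(19 + \frac{243}{7}\right) \frac{1}{28}\right)^{2} = \left(99 + \frac{376}{7} \cdot \frac{1}{28}\right)^{2} = \left(99 + \frac{94}{49}\right)^{2} = \left(\frac{4945}{49}\right)^{2} = \frac{24453025}{2401} \approx 10185.0$)
$w + G = 29429 + \frac{24453025}{2401} = \frac{95112054}{2401}$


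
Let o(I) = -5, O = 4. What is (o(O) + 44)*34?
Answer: 1326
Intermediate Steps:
(o(O) + 44)*34 = (-5 + 44)*34 = 39*34 = 1326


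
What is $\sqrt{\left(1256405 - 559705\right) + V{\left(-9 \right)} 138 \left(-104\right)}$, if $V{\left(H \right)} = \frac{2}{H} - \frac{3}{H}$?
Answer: $\frac{2 \sqrt{1563987}}{3} \approx 833.73$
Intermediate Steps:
$V{\left(H \right)} = - \frac{1}{H}$
$\sqrt{\left(1256405 - 559705\right) + V{\left(-9 \right)} 138 \left(-104\right)} = \sqrt{\left(1256405 - 559705\right) + - \frac{1}{-9} \cdot 138 \left(-104\right)} = \sqrt{\left(1256405 - 559705\right) + \left(-1\right) \left(- \frac{1}{9}\right) 138 \left(-104\right)} = \sqrt{696700 + \frac{1}{9} \cdot 138 \left(-104\right)} = \sqrt{696700 + \frac{46}{3} \left(-104\right)} = \sqrt{696700 - \frac{4784}{3}} = \sqrt{\frac{2085316}{3}} = \frac{2 \sqrt{1563987}}{3}$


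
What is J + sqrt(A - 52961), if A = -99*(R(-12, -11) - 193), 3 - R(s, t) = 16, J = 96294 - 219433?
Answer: -123139 + I*sqrt(32567) ≈ -1.2314e+5 + 180.46*I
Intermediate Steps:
J = -123139
R(s, t) = -13 (R(s, t) = 3 - 1*16 = 3 - 16 = -13)
A = 20394 (A = -99*(-13 - 193) = -99*(-206) = 20394)
J + sqrt(A - 52961) = -123139 + sqrt(20394 - 52961) = -123139 + sqrt(-32567) = -123139 + I*sqrt(32567)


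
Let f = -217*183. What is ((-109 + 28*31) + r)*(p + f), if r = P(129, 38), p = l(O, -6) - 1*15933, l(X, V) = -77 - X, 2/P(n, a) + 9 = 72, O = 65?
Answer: -2667630734/63 ≈ -4.2343e+7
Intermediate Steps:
P(n, a) = 2/63 (P(n, a) = 2/(-9 + 72) = 2/63)
f = -39711
p = -16075 (p = (-77 - 1*65) - 1*15933 = (-77 - 65) - 15933 = -142 - 15933 = -16075)
r = 2/63 ≈ 0.031746
((-109 + 28*31) + r)*(p + f) = ((-109 + 28*31) + 2/63)*(-16075 - 39711) = ((-109 + 868) + 2/63)*(-55786) = (759 + 2/63)*(-55786) = (47819/63)*(-55786) = -2667630734/63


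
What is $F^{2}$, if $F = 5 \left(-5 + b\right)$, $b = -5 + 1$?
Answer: $2025$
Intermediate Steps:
$b = -4$
$F = -45$ ($F = 5 \left(-5 - 4\right) = 5 \left(-9\right) = -45$)
$F^{2} = \left(-45\right)^{2} = 2025$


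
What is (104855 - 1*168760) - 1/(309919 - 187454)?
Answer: -7826125826/122465 ≈ -63905.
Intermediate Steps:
(104855 - 1*168760) - 1/(309919 - 187454) = (104855 - 168760) - 1/122465 = -63905 - 1*1/122465 = -63905 - 1/122465 = -7826125826/122465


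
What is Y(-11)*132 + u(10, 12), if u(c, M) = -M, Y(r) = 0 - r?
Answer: 1440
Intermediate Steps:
Y(r) = -r
Y(-11)*132 + u(10, 12) = -1*(-11)*132 - 1*12 = 11*132 - 12 = 1452 - 12 = 1440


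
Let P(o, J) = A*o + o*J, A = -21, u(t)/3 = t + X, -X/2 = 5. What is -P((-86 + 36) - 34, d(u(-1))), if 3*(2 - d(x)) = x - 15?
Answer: -252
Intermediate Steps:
X = -10 (X = -2*5 = -10)
u(t) = -30 + 3*t (u(t) = 3*(t - 10) = 3*(-10 + t) = -30 + 3*t)
d(x) = 7 - x/3 (d(x) = 2 - (x - 15)/3 = 2 - (-15 + x)/3 = 2 + (5 - x/3) = 7 - x/3)
P(o, J) = -21*o + J*o (P(o, J) = -21*o + o*J = -21*o + J*o)
-P((-86 + 36) - 34, d(u(-1))) = -((-86 + 36) - 34)*(-21 + (7 - (-30 + 3*(-1))/3)) = -(-50 - 34)*(-21 + (7 - (-30 - 3)/3)) = -(-84)*(-21 + (7 - 1/3*(-33))) = -(-84)*(-21 + (7 + 11)) = -(-84)*(-21 + 18) = -(-84)*(-3) = -1*252 = -252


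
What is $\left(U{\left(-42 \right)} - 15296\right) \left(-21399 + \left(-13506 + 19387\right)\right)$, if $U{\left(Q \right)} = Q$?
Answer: $238015084$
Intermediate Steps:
$\left(U{\left(-42 \right)} - 15296\right) \left(-21399 + \left(-13506 + 19387\right)\right) = \left(-42 - 15296\right) \left(-21399 + \left(-13506 + 19387\right)\right) = - 15338 \left(-21399 + 5881\right) = \left(-15338\right) \left(-15518\right) = 238015084$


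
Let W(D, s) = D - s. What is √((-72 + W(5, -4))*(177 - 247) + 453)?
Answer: √4863 ≈ 69.735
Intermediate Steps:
√((-72 + W(5, -4))*(177 - 247) + 453) = √((-72 + (5 - 1*(-4)))*(177 - 247) + 453) = √((-72 + (5 + 4))*(-70) + 453) = √((-72 + 9)*(-70) + 453) = √(-63*(-70) + 453) = √(4410 + 453) = √4863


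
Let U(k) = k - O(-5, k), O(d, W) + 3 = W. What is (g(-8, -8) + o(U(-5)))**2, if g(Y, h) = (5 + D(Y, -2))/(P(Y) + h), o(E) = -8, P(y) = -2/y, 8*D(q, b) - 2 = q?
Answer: 70225/961 ≈ 73.075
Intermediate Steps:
D(q, b) = 1/4 + q/8
O(d, W) = -3 + W
U(k) = 3 (U(k) = k - (-3 + k) = k + (3 - k) = 3)
g(Y, h) = (21/4 + Y/8)/(h - 2/Y) (g(Y, h) = (5 + (1/4 + Y/8))/(-2/Y + h) = (21/4 + Y/8)/(h - 2/Y))
(g(-8, -8) + o(U(-5)))**2 = ((1/8)*(-8)*(42 - 8)/(-2 - 8*(-8)) - 8)**2 = ((1/8)*(-8)*34/(-2 + 64) - 8)**2 = ((1/8)*(-8)*34/62 - 8)**2 = ((1/8)*(-8)*(1/62)*34 - 8)**2 = (-17/31 - 8)**2 = (-265/31)**2 = 70225/961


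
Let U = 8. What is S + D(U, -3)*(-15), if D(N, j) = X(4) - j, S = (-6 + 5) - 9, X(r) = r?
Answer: -115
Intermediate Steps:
S = -10 (S = -1 - 9 = -10)
D(N, j) = 4 - j
S + D(U, -3)*(-15) = -10 + (4 - 1*(-3))*(-15) = -10 + (4 + 3)*(-15) = -10 + 7*(-15) = -10 - 105 = -115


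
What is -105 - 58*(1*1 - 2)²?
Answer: -163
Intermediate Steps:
-105 - 58*(1*1 - 2)² = -105 - 58*(1 - 2)² = -105 - 58*(-1)² = -105 - 58*1 = -105 - 58 = -163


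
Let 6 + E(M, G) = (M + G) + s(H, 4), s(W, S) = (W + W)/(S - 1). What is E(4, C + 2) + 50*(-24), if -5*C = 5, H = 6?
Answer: -1197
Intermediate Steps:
C = -1 (C = -⅕*5 = -1)
s(W, S) = 2*W/(-1 + S) (s(W, S) = (2*W)/(-1 + S) = 2*W/(-1 + S))
E(M, G) = -2 + G + M (E(M, G) = -6 + ((M + G) + 2*6/(-1 + 4)) = -6 + ((G + M) + 2*6/3) = -6 + ((G + M) + 2*6*(⅓)) = -6 + ((G + M) + 4) = -6 + (4 + G + M) = -2 + G + M)
E(4, C + 2) + 50*(-24) = (-2 + (-1 + 2) + 4) + 50*(-24) = (-2 + 1 + 4) - 1200 = 3 - 1200 = -1197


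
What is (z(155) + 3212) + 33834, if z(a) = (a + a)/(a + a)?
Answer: 37047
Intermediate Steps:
z(a) = 1 (z(a) = (2*a)/((2*a)) = (2*a)*(1/(2*a)) = 1)
(z(155) + 3212) + 33834 = (1 + 3212) + 33834 = 3213 + 33834 = 37047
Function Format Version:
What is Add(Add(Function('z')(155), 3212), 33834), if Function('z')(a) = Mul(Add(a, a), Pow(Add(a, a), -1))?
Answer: 37047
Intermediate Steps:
Function('z')(a) = 1 (Function('z')(a) = Mul(Mul(2, a), Pow(Mul(2, a), -1)) = Mul(Mul(2, a), Mul(Rational(1, 2), Pow(a, -1))) = 1)
Add(Add(Function('z')(155), 3212), 33834) = Add(Add(1, 3212), 33834) = Add(3213, 33834) = 37047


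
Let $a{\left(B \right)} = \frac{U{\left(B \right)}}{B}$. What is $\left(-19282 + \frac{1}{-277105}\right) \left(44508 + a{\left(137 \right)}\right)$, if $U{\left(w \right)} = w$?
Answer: $- \frac{237817756436999}{277105} \approx -8.5822 \cdot 10^{8}$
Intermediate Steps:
$a{\left(B \right)} = 1$ ($a{\left(B \right)} = \frac{B}{B} = 1$)
$\left(-19282 + \frac{1}{-277105}\right) \left(44508 + a{\left(137 \right)}\right) = \left(-19282 + \frac{1}{-277105}\right) \left(44508 + 1\right) = \left(-19282 - \frac{1}{277105}\right) 44509 = \left(- \frac{5343138611}{277105}\right) 44509 = - \frac{237817756436999}{277105}$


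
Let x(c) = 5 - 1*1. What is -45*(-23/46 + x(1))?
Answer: -315/2 ≈ -157.50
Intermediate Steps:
x(c) = 4 (x(c) = 5 - 1 = 4)
-45*(-23/46 + x(1)) = -45*(-23/46 + 4) = -45*(-23*1/46 + 4) = -45*(-½ + 4) = -45*7/2 = -315/2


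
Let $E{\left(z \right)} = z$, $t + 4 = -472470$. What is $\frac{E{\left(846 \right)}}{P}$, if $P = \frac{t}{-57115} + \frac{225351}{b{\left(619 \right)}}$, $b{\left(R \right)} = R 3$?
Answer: $\frac{29909640510}{4582768861} \approx 6.5265$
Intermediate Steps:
$t = -472474$ ($t = -4 - 472470 = -472474$)
$b{\left(R \right)} = 3 R$
$P = \frac{4582768861}{35354185}$ ($P = - \frac{472474}{-57115} + \frac{225351}{3 \cdot 619} = \left(-472474\right) \left(- \frac{1}{57115}\right) + \frac{225351}{1857} = \frac{472474}{57115} + 225351 \cdot \frac{1}{1857} = \frac{472474}{57115} + \frac{75117}{619} = \frac{4582768861}{35354185} \approx 129.62$)
$\frac{E{\left(846 \right)}}{P} = \frac{846}{\frac{4582768861}{35354185}} = 846 \cdot \frac{35354185}{4582768861} = \frac{29909640510}{4582768861}$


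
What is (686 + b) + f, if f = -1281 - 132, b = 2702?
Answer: 1975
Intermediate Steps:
f = -1413
(686 + b) + f = (686 + 2702) - 1413 = 3388 - 1413 = 1975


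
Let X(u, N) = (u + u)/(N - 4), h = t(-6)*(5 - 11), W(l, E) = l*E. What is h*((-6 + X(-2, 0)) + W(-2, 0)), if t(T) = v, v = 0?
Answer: 0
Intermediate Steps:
W(l, E) = E*l
t(T) = 0
h = 0 (h = 0*(5 - 11) = 0*(-6) = 0)
X(u, N) = 2*u/(-4 + N) (X(u, N) = (2*u)/(-4 + N) = 2*u/(-4 + N))
h*((-6 + X(-2, 0)) + W(-2, 0)) = 0*((-6 + 2*(-2)/(-4 + 0)) + 0*(-2)) = 0*((-6 + 2*(-2)/(-4)) + 0) = 0*((-6 + 2*(-2)*(-¼)) + 0) = 0*((-6 + 1) + 0) = 0*(-5 + 0) = 0*(-5) = 0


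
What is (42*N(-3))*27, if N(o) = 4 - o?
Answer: 7938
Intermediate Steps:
(42*N(-3))*27 = (42*(4 - 1*(-3)))*27 = (42*(4 + 3))*27 = (42*7)*27 = 294*27 = 7938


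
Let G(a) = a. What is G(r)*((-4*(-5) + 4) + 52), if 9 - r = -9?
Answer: 1368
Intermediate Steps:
r = 18 (r = 9 - 1*(-9) = 9 + 9 = 18)
G(r)*((-4*(-5) + 4) + 52) = 18*((-4*(-5) + 4) + 52) = 18*((20 + 4) + 52) = 18*(24 + 52) = 18*76 = 1368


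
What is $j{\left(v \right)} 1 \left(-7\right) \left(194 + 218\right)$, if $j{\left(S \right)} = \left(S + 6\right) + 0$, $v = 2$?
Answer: $-23072$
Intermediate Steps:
$j{\left(S \right)} = 6 + S$ ($j{\left(S \right)} = \left(6 + S\right) + 0 = 6 + S$)
$j{\left(v \right)} 1 \left(-7\right) \left(194 + 218\right) = \left(6 + 2\right) 1 \left(-7\right) \left(194 + 218\right) = 8 \cdot 1 \left(-7\right) 412 = 8 \left(-7\right) 412 = \left(-56\right) 412 = -23072$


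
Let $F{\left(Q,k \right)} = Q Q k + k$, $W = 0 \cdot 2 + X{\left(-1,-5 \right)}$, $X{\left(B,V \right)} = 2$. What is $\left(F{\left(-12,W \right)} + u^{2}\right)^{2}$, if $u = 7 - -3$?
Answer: $152100$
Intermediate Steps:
$W = 2$ ($W = 0 \cdot 2 + 2 = 0 + 2 = 2$)
$F{\left(Q,k \right)} = k + k Q^{2}$ ($F{\left(Q,k \right)} = Q^{2} k + k = k Q^{2} + k = k + k Q^{2}$)
$u = 10$ ($u = 7 + 3 = 10$)
$\left(F{\left(-12,W \right)} + u^{2}\right)^{2} = \left(2 \left(1 + \left(-12\right)^{2}\right) + 10^{2}\right)^{2} = \left(2 \left(1 + 144\right) + 100\right)^{2} = \left(2 \cdot 145 + 100\right)^{2} = \left(290 + 100\right)^{2} = 390^{2} = 152100$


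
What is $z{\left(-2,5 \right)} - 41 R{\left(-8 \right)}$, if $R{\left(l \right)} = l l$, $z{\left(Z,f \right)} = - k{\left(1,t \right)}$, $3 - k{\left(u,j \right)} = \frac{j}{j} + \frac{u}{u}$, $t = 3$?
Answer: $-2625$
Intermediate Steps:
$k{\left(u,j \right)} = 1$ ($k{\left(u,j \right)} = 3 - \left(\frac{j}{j} + \frac{u}{u}\right) = 3 - \left(1 + 1\right) = 3 - 2 = 1$)
$z{\left(Z,f \right)} = -1$ ($z{\left(Z,f \right)} = \left(-1\right) 1 = -1$)
$R{\left(l \right)} = l^{2}$
$z{\left(-2,5 \right)} - 41 R{\left(-8 \right)} = -1 - 41 \left(-8\right)^{2} = -1 - 2624 = -2625$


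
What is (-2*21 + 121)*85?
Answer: 6715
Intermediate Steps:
(-2*21 + 121)*85 = (-42 + 121)*85 = 79*85 = 6715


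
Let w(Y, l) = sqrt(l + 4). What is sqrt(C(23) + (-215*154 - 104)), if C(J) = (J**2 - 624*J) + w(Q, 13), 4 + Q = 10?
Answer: sqrt(-47037 + sqrt(17)) ≈ 216.87*I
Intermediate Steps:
Q = 6 (Q = -4 + 10 = 6)
w(Y, l) = sqrt(4 + l)
C(J) = sqrt(17) + J**2 - 624*J (C(J) = (J**2 - 624*J) + sqrt(4 + 13) = (J**2 - 624*J) + sqrt(17) = sqrt(17) + J**2 - 624*J)
sqrt(C(23) + (-215*154 - 104)) = sqrt((sqrt(17) + 23**2 - 624*23) + (-215*154 - 104)) = sqrt((sqrt(17) + 529 - 14352) + (-33110 - 104)) = sqrt((-13823 + sqrt(17)) - 33214) = sqrt(-47037 + sqrt(17))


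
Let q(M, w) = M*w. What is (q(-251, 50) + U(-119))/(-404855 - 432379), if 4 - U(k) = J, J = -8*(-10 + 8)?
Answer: 6281/418617 ≈ 0.015004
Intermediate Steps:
J = 16 (J = -8*(-2) = 16)
U(k) = -12 (U(k) = 4 - 1*16 = 4 - 16 = -12)
(q(-251, 50) + U(-119))/(-404855 - 432379) = (-251*50 - 12)/(-404855 - 432379) = (-12550 - 12)/(-837234) = -12562*(-1/837234) = 6281/418617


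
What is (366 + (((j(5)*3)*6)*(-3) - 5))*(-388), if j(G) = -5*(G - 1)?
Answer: -559108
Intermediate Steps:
j(G) = 5 - 5*G (j(G) = -5*(-1 + G) = 5 - 5*G)
(366 + (((j(5)*3)*6)*(-3) - 5))*(-388) = (366 + ((((5 - 5*5)*3)*6)*(-3) - 5))*(-388) = (366 + ((((5 - 25)*3)*6)*(-3) - 5))*(-388) = (366 + ((-20*3*6)*(-3) - 5))*(-388) = (366 + (-60*6*(-3) - 5))*(-388) = (366 + (-360*(-3) - 5))*(-388) = (366 + (1080 - 5))*(-388) = (366 + 1075)*(-388) = 1441*(-388) = -559108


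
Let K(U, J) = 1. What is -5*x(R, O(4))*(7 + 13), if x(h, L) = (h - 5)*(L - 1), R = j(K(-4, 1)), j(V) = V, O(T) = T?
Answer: 1200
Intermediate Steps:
R = 1
x(h, L) = (-1 + L)*(-5 + h) (x(h, L) = (-5 + h)*(-1 + L) = (-1 + L)*(-5 + h))
-5*x(R, O(4))*(7 + 13) = -5*(5 - 1*1 - 5*4 + 4*1)*(7 + 13) = -5*(5 - 1 - 20 + 4)*20 = -(-60)*20 = -5*(-240) = 1200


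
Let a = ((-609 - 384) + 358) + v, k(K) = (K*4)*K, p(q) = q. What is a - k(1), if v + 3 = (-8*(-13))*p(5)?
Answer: -122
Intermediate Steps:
k(K) = 4*K² (k(K) = (4*K)*K = 4*K²)
v = 517 (v = -3 - 8*(-13)*5 = -3 + 104*5 = -3 + 520 = 517)
a = -118 (a = ((-609 - 384) + 358) + 517 = (-993 + 358) + 517 = -635 + 517 = -118)
a - k(1) = -118 - 4*1² = -118 - 4 = -122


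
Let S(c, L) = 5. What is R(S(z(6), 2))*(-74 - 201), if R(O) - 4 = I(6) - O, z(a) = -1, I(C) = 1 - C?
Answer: 1650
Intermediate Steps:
R(O) = -1 - O (R(O) = 4 + ((1 - 1*6) - O) = 4 + ((1 - 6) - O) = 4 + (-5 - O) = -1 - O)
R(S(z(6), 2))*(-74 - 201) = (-1 - 1*5)*(-74 - 201) = (-1 - 5)*(-275) = -6*(-275) = 1650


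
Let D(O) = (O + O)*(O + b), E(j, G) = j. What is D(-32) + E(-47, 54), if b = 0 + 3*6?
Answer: 849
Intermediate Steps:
b = 18 (b = 0 + 18 = 18)
D(O) = 2*O*(18 + O) (D(O) = (O + O)*(O + 18) = (2*O)*(18 + O) = 2*O*(18 + O))
D(-32) + E(-47, 54) = 2*(-32)*(18 - 32) - 47 = 2*(-32)*(-14) - 47 = 896 - 47 = 849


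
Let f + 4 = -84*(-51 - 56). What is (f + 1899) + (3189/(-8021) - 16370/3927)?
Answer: 342653989388/31498467 ≈ 10878.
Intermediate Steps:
f = 8984 (f = -4 - 84*(-51 - 56) = -4 - 84*(-107) = -4 + 8988 = 8984)
(f + 1899) + (3189/(-8021) - 16370/3927) = (8984 + 1899) + (3189/(-8021) - 16370/3927) = 10883 + (3189*(-1/8021) - 16370*1/3927) = 10883 + (-3189/8021 - 16370/3927) = 10883 - 143826973/31498467 = 342653989388/31498467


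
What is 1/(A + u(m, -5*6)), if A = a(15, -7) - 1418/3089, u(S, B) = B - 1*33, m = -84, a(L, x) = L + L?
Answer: -3089/103355 ≈ -0.029887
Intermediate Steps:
a(L, x) = 2*L
u(S, B) = -33 + B (u(S, B) = B - 33 = -33 + B)
A = 91252/3089 (A = 2*15 - 1418/3089 = 30 - 1418/3089 = 91252/3089 ≈ 29.541)
1/(A + u(m, -5*6)) = 1/(91252/3089 + (-33 - 5*6)) = 1/(91252/3089 + (-33 - 30)) = 1/(91252/3089 - 63) = 1/(-103355/3089) = -3089/103355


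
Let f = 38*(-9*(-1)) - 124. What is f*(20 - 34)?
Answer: -3052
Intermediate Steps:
f = 218 (f = 38*9 - 124 = 342 - 124 = 218)
f*(20 - 34) = 218*(20 - 34) = 218*(-14) = -3052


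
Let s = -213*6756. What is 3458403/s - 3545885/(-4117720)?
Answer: -50767263341/32919524312 ≈ -1.5422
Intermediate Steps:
s = -1439028
3458403/s - 3545885/(-4117720) = 3458403/(-1439028) - 3545885/(-4117720) = 3458403*(-1/1439028) - 3545885*(-1/4117720) = -384267/159892 + 709177/823544 = -50767263341/32919524312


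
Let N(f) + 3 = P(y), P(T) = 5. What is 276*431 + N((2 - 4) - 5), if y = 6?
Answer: 118958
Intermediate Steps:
N(f) = 2 (N(f) = -3 + 5 = 2)
276*431 + N((2 - 4) - 5) = 276*431 + 2 = 118956 + 2 = 118958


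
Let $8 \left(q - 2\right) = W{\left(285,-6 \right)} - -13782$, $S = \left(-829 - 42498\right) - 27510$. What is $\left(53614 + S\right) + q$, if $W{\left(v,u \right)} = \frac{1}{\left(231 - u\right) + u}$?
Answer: $- \frac{28640765}{1848} \approx -15498.0$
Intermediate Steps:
$W{\left(v,u \right)} = \frac{1}{231}$
$S = -70837$ ($S = -43327 - 27510 = -70837$)
$q = \frac{3187339}{1848}$ ($q = 2 + \frac{\frac{1}{231} - -13782}{8} = 2 + \frac{\frac{1}{231} + 13782}{8} = 2 + \frac{1}{8} \cdot \frac{3183643}{231} = 2 + \frac{3183643}{1848} = \frac{3187339}{1848} \approx 1724.8$)
$\left(53614 + S\right) + q = \left(53614 - 70837\right) + \frac{3187339}{1848} = -17223 + \frac{3187339}{1848} = - \frac{28640765}{1848}$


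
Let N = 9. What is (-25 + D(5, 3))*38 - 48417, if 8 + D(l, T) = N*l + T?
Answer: -47847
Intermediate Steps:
D(l, T) = -8 + T + 9*l (D(l, T) = -8 + (9*l + T) = -8 + (T + 9*l) = -8 + T + 9*l)
(-25 + D(5, 3))*38 - 48417 = (-25 + (-8 + 3 + 9*5))*38 - 48417 = (-25 + (-8 + 3 + 45))*38 - 48417 = (-25 + 40)*38 - 48417 = 15*38 - 48417 = 570 - 48417 = -47847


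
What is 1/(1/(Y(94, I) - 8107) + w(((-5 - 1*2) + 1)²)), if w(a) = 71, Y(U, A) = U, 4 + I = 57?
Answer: 8013/568922 ≈ 0.014085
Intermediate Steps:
I = 53 (I = -4 + 57 = 53)
1/(1/(Y(94, I) - 8107) + w(((-5 - 1*2) + 1)²)) = 1/(1/(94 - 8107) + 71) = 1/(1/(-8013) + 71) = 1/(-1/8013 + 71) = 1/(568922/8013) = 8013/568922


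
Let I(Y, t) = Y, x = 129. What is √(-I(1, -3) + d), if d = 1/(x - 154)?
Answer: I*√26/5 ≈ 1.0198*I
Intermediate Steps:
d = -1/25 (d = 1/(129 - 154) = 1/(-25) = -1/25 ≈ -0.040000)
√(-I(1, -3) + d) = √(-1*1 - 1/25) = √(-1 - 1/25) = √(-26/25) = I*√26/5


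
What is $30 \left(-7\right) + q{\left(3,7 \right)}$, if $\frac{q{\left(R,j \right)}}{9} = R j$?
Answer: $-21$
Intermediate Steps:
$q{\left(R,j \right)} = 9 R j$
$30 \left(-7\right) + q{\left(3,7 \right)} = 30 \left(-7\right) + 9 \cdot 3 \cdot 7 = -210 + 189 = -21$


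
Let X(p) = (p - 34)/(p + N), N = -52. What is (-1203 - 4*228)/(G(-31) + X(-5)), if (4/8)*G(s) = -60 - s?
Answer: 4465/121 ≈ 36.901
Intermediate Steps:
G(s) = -120 - 2*s (G(s) = 2*(-60 - s) = -120 - 2*s)
X(p) = (-34 + p)/(-52 + p) (X(p) = (p - 34)/(p - 52) = (-34 + p)/(-52 + p))
(-1203 - 4*228)/(G(-31) + X(-5)) = (-1203 - 4*228)/((-120 - 2*(-31)) + (-34 - 5)/(-52 - 5)) = (-1203 - 912)/((-120 + 62) - 39/(-57)) = -2115/(-58 - 1/57*(-39)) = -2115/(-58 + 13/19) = -2115/(-1089/19) = -2115*(-19/1089) = 4465/121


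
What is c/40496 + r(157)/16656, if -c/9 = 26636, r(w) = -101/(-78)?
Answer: -19464853721/3288194208 ≈ -5.9196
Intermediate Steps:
r(w) = 101/78 (r(w) = -101*(-1/78) = 101/78)
c = -239724 (c = -9*26636 = -239724)
c/40496 + r(157)/16656 = -239724/40496 + (101/78)/16656 = -239724*1/40496 + (101/78)*(1/16656) = -59931/10124 + 101/1299168 = -19464853721/3288194208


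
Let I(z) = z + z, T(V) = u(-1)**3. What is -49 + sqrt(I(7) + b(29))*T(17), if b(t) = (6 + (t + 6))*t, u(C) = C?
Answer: -49 - sqrt(1203) ≈ -83.684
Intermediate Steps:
b(t) = t*(12 + t) (b(t) = (6 + (6 + t))*t = (12 + t)*t = t*(12 + t))
T(V) = -1 (T(V) = (-1)**3 = -1)
I(z) = 2*z
-49 + sqrt(I(7) + b(29))*T(17) = -49 + sqrt(2*7 + 29*(12 + 29))*(-1) = -49 + sqrt(14 + 29*41)*(-1) = -49 + sqrt(14 + 1189)*(-1) = -49 + sqrt(1203)*(-1) = -49 - sqrt(1203)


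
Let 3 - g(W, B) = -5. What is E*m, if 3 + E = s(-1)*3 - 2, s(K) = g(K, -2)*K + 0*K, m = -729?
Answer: 21141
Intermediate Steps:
g(W, B) = 8 (g(W, B) = 3 - 1*(-5) = 3 + 5 = 8)
s(K) = 8*K (s(K) = 8*K + 0*K = 8*K + 0 = 8*K)
E = -29 (E = -3 + ((8*(-1))*3 - 2) = -3 + (-8*3 - 2) = -3 + (-24 - 2) = -3 - 26 = -29)
E*m = -29*(-729) = 21141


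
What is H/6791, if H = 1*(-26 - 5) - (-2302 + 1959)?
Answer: 312/6791 ≈ 0.045943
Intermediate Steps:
H = 312 (H = 1*(-31) - 1*(-343) = -31 + 343 = 312)
H/6791 = 312/6791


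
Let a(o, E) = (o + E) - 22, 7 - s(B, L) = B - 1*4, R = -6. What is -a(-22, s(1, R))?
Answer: 34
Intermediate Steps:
s(B, L) = 11 - B (s(B, L) = 7 - (B - 1*4) = 7 - (B - 4) = 7 - (-4 + B) = 7 + (4 - B) = 11 - B)
a(o, E) = -22 + E + o (a(o, E) = (E + o) - 22 = -22 + E + o)
-a(-22, s(1, R)) = -(-22 + (11 - 1*1) - 22) = -(-22 + (11 - 1) - 22) = -(-22 + 10 - 22) = -1*(-34) = 34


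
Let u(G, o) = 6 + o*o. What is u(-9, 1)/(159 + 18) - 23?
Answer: -4064/177 ≈ -22.960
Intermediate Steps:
u(G, o) = 6 + o**2
u(-9, 1)/(159 + 18) - 23 = (6 + 1**2)/(159 + 18) - 23 = (6 + 1)/177 - 23 = 7*(1/177) - 23 = 7/177 - 23 = -4064/177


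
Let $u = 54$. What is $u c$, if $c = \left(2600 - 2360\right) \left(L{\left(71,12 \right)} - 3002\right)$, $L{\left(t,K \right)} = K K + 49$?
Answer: $-36404640$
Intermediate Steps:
$L{\left(t,K \right)} = 49 + K^{2}$ ($L{\left(t,K \right)} = K^{2} + 49 = 49 + K^{2}$)
$c = -674160$ ($c = \left(2600 - 2360\right) \left(\left(49 + 12^{2}\right) - 3002\right) = 240 \left(\left(49 + 144\right) - 3002\right) = 240 \left(193 - 3002\right) = 240 \left(-2809\right) = -674160$)
$u c = 54 \left(-674160\right) = -36404640$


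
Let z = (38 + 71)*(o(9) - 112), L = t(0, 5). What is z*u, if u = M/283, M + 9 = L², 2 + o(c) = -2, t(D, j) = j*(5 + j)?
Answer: -31496204/283 ≈ -1.1129e+5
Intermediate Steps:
L = 50 (L = 5*(5 + 5) = 5*10 = 50)
o(c) = -4 (o(c) = -2 - 2 = -4)
M = 2491 (M = -9 + 50² = -9 + 2500 = 2491)
u = 2491/283 ≈ 8.8021
z = -12644 (z = (38 + 71)*(-4 - 112) = 109*(-116) = -12644)
z*u = -12644*2491/283 = -31496204/283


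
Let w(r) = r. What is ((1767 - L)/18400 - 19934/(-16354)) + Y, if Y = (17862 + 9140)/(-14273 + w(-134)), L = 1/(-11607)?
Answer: -1407152780821477/2515969438198320 ≈ -0.55929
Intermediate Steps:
L = -1/11607 ≈ -8.6155e-5
Y = -27002/14407 (Y = (17862 + 9140)/(-14273 - 134) = 27002/(-14407) = 27002*(-1/14407) = -27002/14407 ≈ -1.8742)
((1767 - L)/18400 - 19934/(-16354)) + Y = ((1767 - 1*(-1/11607))/18400 - 19934/(-16354)) - 27002/14407 = ((1767 + 1/11607)*(1/18400) - 19934*(-1/16354)) - 27002/14407 = ((20509570/11607)*(1/18400) + 9967/8177) - 27002/14407 = (2050957/21356880 + 9967/8177) - 27002/14407 = 229634698349/174635207760 - 27002/14407 = -1407152780821477/2515969438198320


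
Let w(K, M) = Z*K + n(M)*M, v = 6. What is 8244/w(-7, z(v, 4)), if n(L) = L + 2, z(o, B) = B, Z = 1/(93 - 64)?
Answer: 239076/689 ≈ 346.99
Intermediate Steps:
Z = 1/29 ≈ 0.034483
n(L) = 2 + L
w(K, M) = K/29 + M*(2 + M) (w(K, M) = K/29 + (2 + M)*M = K/29 + M*(2 + M))
8244/w(-7, z(v, 4)) = 8244/((1/29)*(-7) + 4*(2 + 4)) = 8244/(-7/29 + 4*6) = 8244/(-7/29 + 24) = 8244/(689/29) = 8244*(29/689) = 239076/689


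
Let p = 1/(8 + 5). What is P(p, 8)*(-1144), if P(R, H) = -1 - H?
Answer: 10296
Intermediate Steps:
p = 1/13 ≈ 0.076923
P(p, 8)*(-1144) = (-1 - 1*8)*(-1144) = (-1 - 8)*(-1144) = -9*(-1144) = 10296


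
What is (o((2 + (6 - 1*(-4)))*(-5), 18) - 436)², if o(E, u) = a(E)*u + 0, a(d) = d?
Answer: 2298256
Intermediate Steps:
o(E, u) = E*u (o(E, u) = E*u + 0 = E*u)
(o((2 + (6 - 1*(-4)))*(-5), 18) - 436)² = (((2 + (6 - 1*(-4)))*(-5))*18 - 436)² = (((2 + (6 + 4))*(-5))*18 - 436)² = (((2 + 10)*(-5))*18 - 436)² = ((12*(-5))*18 - 436)² = (-60*18 - 436)² = (-1080 - 436)² = (-1516)² = 2298256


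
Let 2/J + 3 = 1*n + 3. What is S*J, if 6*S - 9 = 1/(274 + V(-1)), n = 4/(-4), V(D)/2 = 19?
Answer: -2809/936 ≈ -3.0011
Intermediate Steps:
V(D) = 38 (V(D) = 2*19 = 38)
n = -1 (n = 4*(-1/4) = -1)
J = -2 (J = 2/(-3 + (1*(-1) + 3)) = 2/(-3 + (-1 + 3)) = 2/(-3 + 2) = 2/(-1) = 2*(-1) = -2)
S = 2809/1872 (S = 3/2 + 1/(6*(274 + 38)) = 3/2 + (1/6)/312 = 3/2 + (1/6)*(1/312) = 3/2 + 1/1872 = 2809/1872 ≈ 1.5005)
S*J = (2809/1872)*(-2) = -2809/936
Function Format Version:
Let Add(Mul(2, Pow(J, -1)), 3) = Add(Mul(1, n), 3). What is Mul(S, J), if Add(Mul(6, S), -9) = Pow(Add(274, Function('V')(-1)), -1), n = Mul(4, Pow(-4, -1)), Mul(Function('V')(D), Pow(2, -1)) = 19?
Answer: Rational(-2809, 936) ≈ -3.0011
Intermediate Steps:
Function('V')(D) = 38 (Function('V')(D) = Mul(2, 19) = 38)
n = -1 (n = Mul(4, Rational(-1, 4)) = -1)
J = -2 (J = Mul(2, Pow(Add(-3, Add(Mul(1, -1), 3)), -1)) = Mul(2, Pow(Add(-3, Add(-1, 3)), -1)) = Mul(2, Pow(Add(-3, 2), -1)) = Mul(2, Pow(-1, -1)) = Mul(2, -1) = -2)
S = Rational(2809, 1872) (S = Add(Rational(3, 2), Mul(Rational(1, 6), Pow(Add(274, 38), -1))) = Add(Rational(3, 2), Mul(Rational(1, 6), Pow(312, -1))) = Add(Rational(3, 2), Mul(Rational(1, 6), Rational(1, 312))) = Add(Rational(3, 2), Rational(1, 1872)) = Rational(2809, 1872) ≈ 1.5005)
Mul(S, J) = Mul(Rational(2809, 1872), -2) = Rational(-2809, 936)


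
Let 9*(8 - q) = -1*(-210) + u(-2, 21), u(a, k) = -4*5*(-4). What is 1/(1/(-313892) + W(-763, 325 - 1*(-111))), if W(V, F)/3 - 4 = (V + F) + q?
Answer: -941676/980912503 ≈ -0.00096000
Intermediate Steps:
u(a, k) = 80 (u(a, k) = -20*(-4) = 80)
q = -218/9 (q = 8 - (-1*(-210) + 80)/9 = 8 - (210 + 80)/9 = 8 - ⅑*290 = 8 - 290/9 = -218/9 ≈ -24.222)
W(V, F) = -182/3 + 3*F + 3*V (W(V, F) = 12 + 3*((V + F) - 218/9) = 12 + 3*((F + V) - 218/9) = 12 + 3*(-218/9 + F + V) = 12 + (-218/3 + 3*F + 3*V) = -182/3 + 3*F + 3*V)
1/(1/(-313892) + W(-763, 325 - 1*(-111))) = 1/(1/(-313892) + (-182/3 + 3*(325 - 1*(-111)) + 3*(-763))) = 1/(-1/313892 + (-182/3 + 3*(325 + 111) - 2289)) = 1/(-1/313892 + (-182/3 + 3*436 - 2289)) = 1/(-1/313892 + (-182/3 + 1308 - 2289)) = 1/(-1/313892 - 3125/3) = 1/(-980912503/941676) = -941676/980912503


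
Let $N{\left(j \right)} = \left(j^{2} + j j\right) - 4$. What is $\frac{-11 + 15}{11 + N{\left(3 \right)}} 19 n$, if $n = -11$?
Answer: $- \frac{836}{25} \approx -33.44$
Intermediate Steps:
$N{\left(j \right)} = -4 + 2 j^{2}$ ($N{\left(j \right)} = \left(j^{2} + j^{2}\right) - 4 = 2 j^{2} - 4 = -4 + 2 j^{2}$)
$\frac{-11 + 15}{11 + N{\left(3 \right)}} 19 n = \frac{-11 + 15}{11 - \left(4 - 2 \cdot 3^{2}\right)} 19 \left(-11\right) = \frac{4}{11 + \left(-4 + 2 \cdot 9\right)} 19 \left(-11\right) = \frac{4}{11 + \left(-4 + 18\right)} 19 \left(-11\right) = \frac{4}{11 + 14} \cdot 19 \left(-11\right) = \frac{4}{25} \cdot 19 \left(-11\right) = \frac{76}{25} \left(-11\right) = - \frac{836}{25}$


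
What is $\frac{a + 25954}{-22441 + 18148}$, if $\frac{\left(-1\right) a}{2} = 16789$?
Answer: $\frac{7624}{4293} \approx 1.7759$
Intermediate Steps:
$a = -33578$ ($a = \left(-2\right) 16789 = -33578$)
$\frac{a + 25954}{-22441 + 18148} = \frac{-33578 + 25954}{-22441 + 18148} = - \frac{7624}{-4293} = \left(-7624\right) \left(- \frac{1}{4293}\right) = \frac{7624}{4293}$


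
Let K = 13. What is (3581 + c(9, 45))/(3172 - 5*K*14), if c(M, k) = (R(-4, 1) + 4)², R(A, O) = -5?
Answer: 597/377 ≈ 1.5836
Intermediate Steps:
c(M, k) = 1 (c(M, k) = (-5 + 4)² = (-1)² = 1)
(3581 + c(9, 45))/(3172 - 5*K*14) = (3581 + 1)/(3172 - 5*13*14) = 3582/(3172 - 65*14) = 3582/(3172 - 910) = 3582/2262 = 3582*(1/2262) = 597/377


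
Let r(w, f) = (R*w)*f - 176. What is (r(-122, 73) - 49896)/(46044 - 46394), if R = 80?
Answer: 54468/25 ≈ 2178.7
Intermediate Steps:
r(w, f) = -176 + 80*f*w (r(w, f) = (80*w)*f - 176 = 80*f*w - 176 = -176 + 80*f*w)
(r(-122, 73) - 49896)/(46044 - 46394) = ((-176 + 80*73*(-122)) - 49896)/(46044 - 46394) = ((-176 - 712480) - 49896)/(-350) = (-712656 - 49896)*(-1/350) = -762552*(-1/350) = 54468/25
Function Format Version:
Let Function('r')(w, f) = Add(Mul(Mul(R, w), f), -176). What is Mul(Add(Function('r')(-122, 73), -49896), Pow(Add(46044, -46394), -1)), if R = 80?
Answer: Rational(54468, 25) ≈ 2178.7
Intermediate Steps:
Function('r')(w, f) = Add(-176, Mul(80, f, w)) (Function('r')(w, f) = Add(Mul(Mul(80, w), f), -176) = Add(Mul(80, f, w), -176) = Add(-176, Mul(80, f, w)))
Mul(Add(Function('r')(-122, 73), -49896), Pow(Add(46044, -46394), -1)) = Mul(Add(Add(-176, Mul(80, 73, -122)), -49896), Pow(Add(46044, -46394), -1)) = Mul(Add(Add(-176, -712480), -49896), Pow(-350, -1)) = Mul(Add(-712656, -49896), Rational(-1, 350)) = Mul(-762552, Rational(-1, 350)) = Rational(54468, 25)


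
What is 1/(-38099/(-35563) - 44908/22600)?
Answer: -200930950/184006451 ≈ -1.0920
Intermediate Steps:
1/(-38099/(-35563) - 44908/22600) = 1/(-38099*(-1/35563) - 44908*1/22600) = 1/(38099/35563 - 11227/5650) = 1/(-184006451/200930950) = -200930950/184006451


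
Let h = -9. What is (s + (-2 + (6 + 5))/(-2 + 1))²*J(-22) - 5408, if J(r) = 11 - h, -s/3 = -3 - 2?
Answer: -4688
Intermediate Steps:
s = 15 (s = -3*(-3 - 2) = -3*(-5) = 15)
J(r) = 20 (J(r) = 11 - 1*(-9) = 11 + 9 = 20)
(s + (-2 + (6 + 5))/(-2 + 1))²*J(-22) - 5408 = (15 + (-2 + (6 + 5))/(-2 + 1))²*20 - 5408 = (15 + (-2 + 11)/(-1))²*20 - 5408 = (15 + 9*(-1))²*20 - 5408 = (15 - 9)²*20 - 5408 = 6²*20 - 5408 = 36*20 - 5408 = 720 - 5408 = -4688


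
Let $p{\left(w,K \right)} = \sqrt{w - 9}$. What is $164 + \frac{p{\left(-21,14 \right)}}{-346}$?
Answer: $164 - \frac{i \sqrt{30}}{346} \approx 164.0 - 0.01583 i$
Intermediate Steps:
$p{\left(w,K \right)} = \sqrt{-9 + w}$
$164 + \frac{p{\left(-21,14 \right)}}{-346} = 164 + \frac{\sqrt{-9 - 21}}{-346} = 164 + \sqrt{-30} \left(- \frac{1}{346}\right) = 164 + i \sqrt{30} \left(- \frac{1}{346}\right) = 164 - \frac{i \sqrt{30}}{346}$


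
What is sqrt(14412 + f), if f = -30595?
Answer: I*sqrt(16183) ≈ 127.21*I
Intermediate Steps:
sqrt(14412 + f) = sqrt(14412 - 30595) = sqrt(-16183) = I*sqrt(16183)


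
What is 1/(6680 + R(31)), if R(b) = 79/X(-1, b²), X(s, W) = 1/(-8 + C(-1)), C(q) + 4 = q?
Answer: 1/5653 ≈ 0.00017690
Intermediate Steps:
C(q) = -4 + q
X(s, W) = -1/13 (X(s, W) = 1/(-8 + (-4 - 1)) = 1/(-8 - 5) = 1/(-13) = -1/13)
R(b) = -1027 (R(b) = 79/(-1/13) = 79*(-13) = -1027)
1/(6680 + R(31)) = 1/(6680 - 1027) = 1/5653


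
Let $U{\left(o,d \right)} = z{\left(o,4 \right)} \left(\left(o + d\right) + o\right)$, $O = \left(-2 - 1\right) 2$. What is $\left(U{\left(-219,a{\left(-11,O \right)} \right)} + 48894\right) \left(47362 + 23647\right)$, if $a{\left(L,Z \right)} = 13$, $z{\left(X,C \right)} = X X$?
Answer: $-1443934711779$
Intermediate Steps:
$O = -6$ ($O = \left(-3\right) 2 = -6$)
$z{\left(X,C \right)} = X^{2}$
$U{\left(o,d \right)} = o^{2} \left(d + 2 o\right)$ ($U{\left(o,d \right)} = o^{2} \left(\left(o + d\right) + o\right) = o^{2} \left(\left(d + o\right) + o\right) = o^{2} \left(d + 2 o\right)$)
$\left(U{\left(-219,a{\left(-11,O \right)} \right)} + 48894\right) \left(47362 + 23647\right) = \left(\left(-219\right)^{2} \left(13 + 2 \left(-219\right)\right) + 48894\right) \left(47362 + 23647\right) = \left(47961 \left(13 - 438\right) + 48894\right) 71009 = \left(47961 \left(-425\right) + 48894\right) 71009 = \left(-20383425 + 48894\right) 71009 = \left(-20334531\right) 71009 = -1443934711779$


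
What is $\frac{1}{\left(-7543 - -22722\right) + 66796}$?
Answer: $\frac{1}{81975} \approx 1.2199 \cdot 10^{-5}$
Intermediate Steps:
$\frac{1}{\left(-7543 - -22722\right) + 66796} = \frac{1}{\left(-7543 + 22722\right) + 66796} = \frac{1}{15179 + 66796} = \frac{1}{81975}$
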